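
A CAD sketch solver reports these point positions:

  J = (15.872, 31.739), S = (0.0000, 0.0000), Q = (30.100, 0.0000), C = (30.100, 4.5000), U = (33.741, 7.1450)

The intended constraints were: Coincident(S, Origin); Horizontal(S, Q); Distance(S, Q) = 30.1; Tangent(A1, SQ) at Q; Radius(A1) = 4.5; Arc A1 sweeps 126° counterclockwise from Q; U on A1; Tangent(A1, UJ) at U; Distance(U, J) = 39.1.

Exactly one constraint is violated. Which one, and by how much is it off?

Distance(U, J) = 39.1 — off by 8.70.

S = (0.00, 0.00) ✓; S.y = 0.00, Q.y = 0.00 ✓; |SQ| = 30.10 ✓; ∠(CQ, QS) = 90.00° ✓; |CQ| = 4.500 ✓; bearing(C→U) − bearing(C→Q) = 126.0° ✓; |CU| = 4.500 ✓; ∠(CU, UJ) = 90.00° ✓; |UJ| = 30.40 ✗.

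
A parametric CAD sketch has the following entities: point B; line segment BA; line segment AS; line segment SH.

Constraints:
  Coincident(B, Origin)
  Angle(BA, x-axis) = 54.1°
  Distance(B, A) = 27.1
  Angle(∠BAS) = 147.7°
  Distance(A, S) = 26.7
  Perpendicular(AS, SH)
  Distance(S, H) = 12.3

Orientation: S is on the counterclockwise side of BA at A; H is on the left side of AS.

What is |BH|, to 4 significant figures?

49.65

B is at the origin; BA runs at 54.1° with length 27.1, so A = 27.1·(cos 54.1°, sin 54.1°) = (15.89, 21.95). ∠BAS = 147.7°, so AS runs at 54.1° + (180° − 147.7°) = 86.40° from the x-axis; with |AS| = 26.7, S = A + 26.7·(cos 86.40°, sin 86.40°) = (17.57, 48.60). AS ⟂ SH; with |SH| = 12.3 on the left of AS, H = S + 12.3·(-0.9980, 0.06279) = (5.291, 49.37). Then |BH| = |H − B| = 49.65.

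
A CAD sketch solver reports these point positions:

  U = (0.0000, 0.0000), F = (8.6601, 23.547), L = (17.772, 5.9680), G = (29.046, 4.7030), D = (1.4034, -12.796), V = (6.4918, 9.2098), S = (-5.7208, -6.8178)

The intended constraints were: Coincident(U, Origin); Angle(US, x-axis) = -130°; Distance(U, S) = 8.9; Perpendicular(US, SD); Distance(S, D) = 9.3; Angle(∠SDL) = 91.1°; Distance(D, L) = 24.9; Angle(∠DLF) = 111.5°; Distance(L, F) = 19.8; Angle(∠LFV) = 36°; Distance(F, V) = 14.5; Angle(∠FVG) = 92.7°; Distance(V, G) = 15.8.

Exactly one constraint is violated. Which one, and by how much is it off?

Distance(V, G) = 15.8 — off by 7.20.

U = (0.00, 0.00) ✓; US at -130.0° ✓; |US| = 8.900 ✓; ∠(US, SD) = 90.00° ✓; |SD| = 9.300 ✓; ∠SDL = 91.10° ✓; |DL| = 24.90 ✓; ∠DLF = 111.5° ✓; |LF| = 19.80 ✓; ∠LFV = 36.00° ✓; |FV| = 14.50 ✓; ∠FVG = 92.70° ✓; |VG| = 23.00 ✗.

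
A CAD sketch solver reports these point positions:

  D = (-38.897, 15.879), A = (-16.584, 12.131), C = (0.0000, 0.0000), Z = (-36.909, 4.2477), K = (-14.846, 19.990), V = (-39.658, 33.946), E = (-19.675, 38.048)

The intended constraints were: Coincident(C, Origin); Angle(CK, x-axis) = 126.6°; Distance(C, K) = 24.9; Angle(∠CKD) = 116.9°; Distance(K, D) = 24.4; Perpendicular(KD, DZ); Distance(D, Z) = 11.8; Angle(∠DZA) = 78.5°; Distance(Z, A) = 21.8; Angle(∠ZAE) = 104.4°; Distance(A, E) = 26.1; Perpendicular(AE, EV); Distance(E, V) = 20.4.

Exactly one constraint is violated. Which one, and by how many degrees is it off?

Perpendicular(AE, EV) — off by 4.80°.

C = (0.00, 0.00) ✓; CK at 126.6° ✓; |CK| = 24.90 ✓; ∠CKD = 116.9° ✓; |KD| = 24.40 ✓; ∠(KD, DZ) = 90.00° ✓; |DZ| = 11.80 ✓; ∠DZA = 78.50° ✓; |ZA| = 21.80 ✓; ∠ZAE = 104.4° ✓; |AE| = 26.10 ✓; ∠(AE, EV) = 94.80° ✗; |EV| = 20.40 ✓.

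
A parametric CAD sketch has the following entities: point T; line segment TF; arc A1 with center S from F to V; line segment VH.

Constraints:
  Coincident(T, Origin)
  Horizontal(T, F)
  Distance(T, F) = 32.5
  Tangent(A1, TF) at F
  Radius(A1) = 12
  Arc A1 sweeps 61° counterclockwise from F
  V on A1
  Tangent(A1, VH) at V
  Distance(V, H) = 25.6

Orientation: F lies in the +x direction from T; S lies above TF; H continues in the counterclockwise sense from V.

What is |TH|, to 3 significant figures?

62.3

T is at the origin; TF is horizontal with |TF| = 32.5 and F on the +x side, so F = (32.5, 0.00). Since A1 is tangent to TF there, SF ⟂ TF, so S = F + (0, 12) = (32.5, 12.0). On A1, F sits at bearing -90° from S; a 61° counterclockwise sweep puts V at bearing -29°, so V = S + 12.0·(cos -29°, sin -29°) = (43.0, 6.18). Tangency of A1 to VH means the radius SV is perpendicular to VH, so VH runs along (−sin -29°, cos -29°); with |VH| = 25.6, H = (55.4, 28.6). Then |TH| = |H − T| = 62.3.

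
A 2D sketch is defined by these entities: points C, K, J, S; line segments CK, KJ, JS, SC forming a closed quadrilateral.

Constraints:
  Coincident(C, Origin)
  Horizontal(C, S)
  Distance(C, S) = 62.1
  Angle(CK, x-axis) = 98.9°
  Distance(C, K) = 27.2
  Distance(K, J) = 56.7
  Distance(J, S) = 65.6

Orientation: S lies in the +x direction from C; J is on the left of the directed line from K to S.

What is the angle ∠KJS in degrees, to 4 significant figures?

71.18°

Checks: |KJ| = 56.70 ✓; |JS| = 65.60 ✓.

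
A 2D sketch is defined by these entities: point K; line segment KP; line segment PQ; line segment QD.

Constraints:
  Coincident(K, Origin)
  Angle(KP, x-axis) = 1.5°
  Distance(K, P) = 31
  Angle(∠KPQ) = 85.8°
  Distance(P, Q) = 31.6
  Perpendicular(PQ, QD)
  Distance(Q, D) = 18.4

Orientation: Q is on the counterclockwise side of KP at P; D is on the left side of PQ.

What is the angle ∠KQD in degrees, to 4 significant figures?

43.49°

K is at the origin; KP runs at 1.5° with length 31.0, so P = 31.0·(cos 1.5°, sin 1.5°) = (30.99, 0.8115). ∠KPQ = 85.8°, so PQ runs at 1.5° + (180° − 85.8°) = 95.70° from the x-axis; with |PQ| = 31.6, Q = P + 31.6·(cos 95.70°, sin 95.70°) = (27.85, 32.26). PQ is perpendicular to QD; with |QD| = 18.4 on the left of PQ, D = Q + 18.4·(-0.9951, -0.09932) = (9.542, 30.43). Then cos ∠KQD = QK·QD / (|QK||QD|), giving 43.49°.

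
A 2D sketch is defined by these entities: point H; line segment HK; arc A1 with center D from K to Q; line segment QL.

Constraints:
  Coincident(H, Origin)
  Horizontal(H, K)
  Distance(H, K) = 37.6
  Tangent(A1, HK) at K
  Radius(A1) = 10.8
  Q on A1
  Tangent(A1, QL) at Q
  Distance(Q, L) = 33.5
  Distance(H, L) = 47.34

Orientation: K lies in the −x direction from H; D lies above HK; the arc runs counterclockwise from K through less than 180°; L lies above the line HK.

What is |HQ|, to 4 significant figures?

28.43

Checks: |DQ| = 10.80 ✓; ∠(DQ, QL) = 90.00° ✓; |QL| = 33.50 ✓; |HL| = 47.34 ✓.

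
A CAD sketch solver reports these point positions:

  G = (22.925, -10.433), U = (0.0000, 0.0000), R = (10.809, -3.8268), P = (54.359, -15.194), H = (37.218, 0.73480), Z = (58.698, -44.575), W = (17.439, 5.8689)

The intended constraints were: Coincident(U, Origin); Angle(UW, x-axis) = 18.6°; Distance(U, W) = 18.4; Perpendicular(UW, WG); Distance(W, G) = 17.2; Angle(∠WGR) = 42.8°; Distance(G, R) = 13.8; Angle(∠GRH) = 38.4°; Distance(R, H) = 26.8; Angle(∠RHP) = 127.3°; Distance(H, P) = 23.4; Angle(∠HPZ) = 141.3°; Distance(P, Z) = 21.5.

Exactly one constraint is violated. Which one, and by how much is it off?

Distance(P, Z) = 21.5 — off by 8.20.

U = (0.00, 0.00) ✓; UW at 18.60° ✓; |UW| = 18.40 ✓; ∠(UW, WG) = 90.00° ✓; |WG| = 17.20 ✓; ∠WGR = 42.80° ✓; |GR| = 13.80 ✓; ∠GRH = 38.40° ✓; |RH| = 26.80 ✓; ∠RHP = 127.3° ✓; |HP| = 23.40 ✓; ∠HPZ = 141.3° ✓; |PZ| = 29.70 ✗.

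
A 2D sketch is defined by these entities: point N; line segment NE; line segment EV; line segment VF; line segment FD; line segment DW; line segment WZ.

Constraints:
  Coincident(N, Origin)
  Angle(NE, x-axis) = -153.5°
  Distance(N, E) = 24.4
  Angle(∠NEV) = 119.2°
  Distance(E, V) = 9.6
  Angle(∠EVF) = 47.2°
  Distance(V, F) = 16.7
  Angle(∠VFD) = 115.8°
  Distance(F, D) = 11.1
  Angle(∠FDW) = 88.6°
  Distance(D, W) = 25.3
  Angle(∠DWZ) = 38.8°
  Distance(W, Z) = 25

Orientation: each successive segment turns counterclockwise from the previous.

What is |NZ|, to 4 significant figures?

20.72

N is at the origin; NE runs at -153.5° with length 24.4, so E = (-21.84, -10.89). ∠NEV = 119.2° gives EV at -92.70° from the x-axis; with |EV| = 9.6, V = (-22.29, -20.48). ∠EVF = 47.2° gives VF at 40.10° from the x-axis; with |VF| = 16.7, F = (-9.514, -9.720). ∠VFD = 115.8° gives FD at 104.3° from the x-axis; with |FD| = 11.1, D = (-12.26, 1.036). ∠FDW = 88.6° gives DW at -164.3° from the x-axis; with |DW| = 25.3, W = (-36.61, -5.810). ∠DWZ = 38.8° gives WZ at -23.10° from the x-axis; with |WZ| = 25.0, Z = (-13.62, -15.62). Then |NZ| = |Z − N| = 20.72.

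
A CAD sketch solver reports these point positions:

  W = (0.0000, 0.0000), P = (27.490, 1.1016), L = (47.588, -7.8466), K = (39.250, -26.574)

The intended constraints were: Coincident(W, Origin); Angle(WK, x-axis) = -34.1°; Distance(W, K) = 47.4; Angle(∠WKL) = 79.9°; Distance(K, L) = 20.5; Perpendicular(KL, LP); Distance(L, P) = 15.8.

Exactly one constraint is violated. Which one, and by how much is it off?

Distance(L, P) = 15.8 — off by 6.20.

W = (0.00, 0.00) ✓; WK at -34.10° ✓; |WK| = 47.40 ✓; ∠WKL = 79.90° ✓; |KL| = 20.50 ✓; ∠(KL, LP) = 90.00° ✓; |LP| = 22.00 ✗.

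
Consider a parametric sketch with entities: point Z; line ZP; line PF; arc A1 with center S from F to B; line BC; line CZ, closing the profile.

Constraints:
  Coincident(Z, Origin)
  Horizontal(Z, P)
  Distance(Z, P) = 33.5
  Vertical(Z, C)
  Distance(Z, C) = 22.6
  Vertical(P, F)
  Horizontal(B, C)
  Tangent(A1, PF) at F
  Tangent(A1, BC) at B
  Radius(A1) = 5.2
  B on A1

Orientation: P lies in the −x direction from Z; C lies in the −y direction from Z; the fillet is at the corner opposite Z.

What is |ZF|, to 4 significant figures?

37.75

The virtual corner opposite Z is at (-33.50, -22.60). Tangency of A1 to PF means the radius SF is perpendicular to PF and A1 meets BC tangentially, so SB is at right angles to BC, with radius 5.2, so the center S sits 5.2 in from both sides at S = (-28.30, -17.40). That places the tangent points at F = (-33.50, -17.40) on PF and B = (-28.30, -22.60) on BC. Then |ZF| = |F − Z| = 37.75.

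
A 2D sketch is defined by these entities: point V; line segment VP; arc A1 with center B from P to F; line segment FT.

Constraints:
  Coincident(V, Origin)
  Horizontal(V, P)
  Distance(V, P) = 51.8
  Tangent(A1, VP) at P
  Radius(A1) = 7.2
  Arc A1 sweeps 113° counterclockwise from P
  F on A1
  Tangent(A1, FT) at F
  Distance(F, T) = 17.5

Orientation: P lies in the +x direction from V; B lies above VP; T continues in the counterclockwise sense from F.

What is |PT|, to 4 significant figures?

26.12

On A1, P sits at bearing -90° from B; a 113° counterclockwise sweep puts F at bearing 23°, so F = B + 7.2·(cos 23°, sin 23°) = (58.43, 10.01). A1 meets FT tangentially, so BF is at right angles to FT, so FT runs along (−sin 23°, cos 23°); with |FT| = 17.5, T = (51.59, 26.12). Then |PT| = |T − P| = 26.12.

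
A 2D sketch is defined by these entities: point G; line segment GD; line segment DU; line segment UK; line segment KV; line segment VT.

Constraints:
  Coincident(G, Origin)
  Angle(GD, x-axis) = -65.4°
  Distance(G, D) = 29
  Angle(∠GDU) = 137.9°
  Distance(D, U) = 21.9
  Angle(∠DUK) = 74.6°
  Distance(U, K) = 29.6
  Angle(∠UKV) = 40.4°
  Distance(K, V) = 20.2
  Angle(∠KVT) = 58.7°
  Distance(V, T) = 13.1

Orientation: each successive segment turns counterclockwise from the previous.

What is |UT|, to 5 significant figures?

12.146

∠UKV = 40.4° gives KV at -138.30° from the x-axis; with |KV| = 20.2, V = (21.172, -19.149). ∠KVT = 58.7° gives VT at -17.000° from the x-axis; with |VT| = 13.1, T = (33.700, -22.979). Then |UT| = |T − U| = 12.146.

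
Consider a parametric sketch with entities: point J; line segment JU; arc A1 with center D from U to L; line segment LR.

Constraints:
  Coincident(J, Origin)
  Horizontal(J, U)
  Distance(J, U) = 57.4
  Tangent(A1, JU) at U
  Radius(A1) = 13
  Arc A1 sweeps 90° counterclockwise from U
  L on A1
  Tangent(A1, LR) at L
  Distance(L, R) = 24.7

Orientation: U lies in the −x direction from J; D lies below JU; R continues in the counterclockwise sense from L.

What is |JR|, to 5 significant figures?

79.859

On A1, U sits at bearing 90° from D; a 90° counterclockwise sweep puts L at bearing 180°, so L = D + 13.0·(cos 180°, sin 180°) = (-70.400, -13.000). A1 meets LR tangentially, so DL is at right angles to LR, so LR runs along (−sin 180°, cos 180°); with |LR| = 24.7, R = (-70.400, -37.700). Then |JR| = |R − J| = 79.859.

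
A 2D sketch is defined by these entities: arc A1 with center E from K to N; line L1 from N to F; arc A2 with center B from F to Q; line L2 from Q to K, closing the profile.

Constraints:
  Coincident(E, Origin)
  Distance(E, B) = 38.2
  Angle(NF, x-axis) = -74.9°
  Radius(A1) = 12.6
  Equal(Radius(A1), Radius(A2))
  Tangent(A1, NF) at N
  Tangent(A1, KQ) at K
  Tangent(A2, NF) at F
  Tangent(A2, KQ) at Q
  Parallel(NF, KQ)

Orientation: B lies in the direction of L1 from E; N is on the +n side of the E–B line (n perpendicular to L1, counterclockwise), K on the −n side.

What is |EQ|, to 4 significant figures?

40.22

Tangency of A1 to both parallel lines with radius 12.6 puts N and K at E ± 12.6·n: N = (12.16, 3.282), K = (-12.16, -3.282). Equal radii place F and Q the same way about B: F = B + 12.6·n = (22.12, -33.60), Q = B − 12.6·n = (-2.214, -40.16). Then |EQ| = |Q − E| = 40.22.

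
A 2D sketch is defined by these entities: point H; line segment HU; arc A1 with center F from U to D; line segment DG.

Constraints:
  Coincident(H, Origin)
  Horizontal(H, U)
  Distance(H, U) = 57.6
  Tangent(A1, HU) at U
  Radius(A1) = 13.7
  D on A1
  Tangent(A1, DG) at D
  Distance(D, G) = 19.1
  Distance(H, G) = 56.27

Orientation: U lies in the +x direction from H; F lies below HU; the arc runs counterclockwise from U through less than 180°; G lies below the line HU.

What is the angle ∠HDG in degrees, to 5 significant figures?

111.92°

H is at the origin; H and U share the same y with |HU| = 57.6 and U on the +x side, so U = (57.600, 0.0000). Tangency of A1 to HU means the radius FU is perpendicular to HU, so F = U + (0, -13.7) = (57.600, -13.700). Since FD ⟂ DG (tangency), |FG| = √(13.7² + 19.1²) = 23.505 regardless of where D sits on A1. So G lies on both circle(H, 56.27) and circle(F, 23.505); the below-HU intersection is G = (45.122, -33.620). D is the foot of the tangent from G: D = (43.927, -14.557).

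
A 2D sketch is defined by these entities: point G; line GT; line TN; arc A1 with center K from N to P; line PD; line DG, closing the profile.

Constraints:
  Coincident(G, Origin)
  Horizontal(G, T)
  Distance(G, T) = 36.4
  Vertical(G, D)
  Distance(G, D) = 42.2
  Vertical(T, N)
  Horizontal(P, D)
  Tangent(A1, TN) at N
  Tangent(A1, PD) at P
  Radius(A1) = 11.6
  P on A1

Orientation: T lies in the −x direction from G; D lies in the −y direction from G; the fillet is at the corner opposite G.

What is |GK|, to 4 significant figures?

39.39

G is at the origin; GT is horizontal with |GT| = 36.4 and T on the −x side, so T = (-36.40, 0.000). G and D share the same x with |GD| = 42.2 and D on the −y side, so D = (0.000, -42.20). The virtual corner opposite G is at (-36.40, -42.20). A1 meets TN tangentially, so KN is at right angles to TN and A1 meets PD tangentially, so KP is at right angles to PD, with radius 11.6, so the center K sits 11.6 in from both sides at K = (-24.80, -30.60). Then |GK| = |K − G| = 39.39.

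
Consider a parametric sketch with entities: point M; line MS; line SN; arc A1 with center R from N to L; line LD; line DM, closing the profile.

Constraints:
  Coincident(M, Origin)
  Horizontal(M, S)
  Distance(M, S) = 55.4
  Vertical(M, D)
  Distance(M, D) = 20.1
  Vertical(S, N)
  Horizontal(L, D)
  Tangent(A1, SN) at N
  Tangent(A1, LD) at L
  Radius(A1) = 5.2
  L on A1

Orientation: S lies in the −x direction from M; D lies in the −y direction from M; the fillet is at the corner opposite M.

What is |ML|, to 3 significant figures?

54.1

M is at the origin; M and S share the same y with |MS| = 55.4 and S on the −x side, so S = (-55.4, 0.00). M and D share the same x with |MD| = 20.1 and D on the −y side, so D = (0.00, -20.1). The virtual corner opposite M is at (-55.4, -20.1). Since A1 is tangent to SN there, RN ⟂ SN and tangency of A1 to LD means the radius RL is perpendicular to LD, with radius 5.2, so the center R sits 5.2 in from both sides at R = (-50.2, -14.9). That places the tangent points at N = (-55.4, -14.9) on SN and L = (-50.2, -20.1) on LD. Then |ML| = |L − M| = 54.1.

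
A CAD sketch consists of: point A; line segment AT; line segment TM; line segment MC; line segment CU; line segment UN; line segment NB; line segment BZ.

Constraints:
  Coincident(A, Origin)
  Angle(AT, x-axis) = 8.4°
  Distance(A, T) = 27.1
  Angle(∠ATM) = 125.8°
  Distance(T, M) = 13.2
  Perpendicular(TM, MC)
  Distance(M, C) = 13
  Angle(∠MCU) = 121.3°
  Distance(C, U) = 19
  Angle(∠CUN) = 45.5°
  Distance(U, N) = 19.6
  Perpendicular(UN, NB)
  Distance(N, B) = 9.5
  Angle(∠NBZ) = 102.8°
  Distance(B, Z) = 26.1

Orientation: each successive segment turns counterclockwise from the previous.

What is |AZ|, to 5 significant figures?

28.221

A is at the origin; AT runs at 8.4° with length 27.1, so T = (26.809, 3.9589). ∠ATM = 125.8° gives TM at 62.600° from the x-axis; with |TM| = 13.2, M = (32.884, 15.678). TM ⟂ MC, so MC runs at 152.60°; with |MC| = 13.0, C = (21.342, 21.661). ∠MCU = 121.3° gives CU at -148.70° from the x-axis; with |CU| = 19.0, U = (5.1076, 11.790). ∠CUN = 45.5° gives UN at -14.200° from the x-axis; with |UN| = 19.6, N = (24.109, 6.9817). UN ⟂ NB, so NB runs at 75.800°; with |NB| = 9.5, B = (26.439, 16.191). ∠NBZ = 102.8° gives BZ at 153.00° from the x-axis; with |BZ| = 26.1, Z = (3.1839, 28.041). Then |AZ| = |Z − A| = 28.221.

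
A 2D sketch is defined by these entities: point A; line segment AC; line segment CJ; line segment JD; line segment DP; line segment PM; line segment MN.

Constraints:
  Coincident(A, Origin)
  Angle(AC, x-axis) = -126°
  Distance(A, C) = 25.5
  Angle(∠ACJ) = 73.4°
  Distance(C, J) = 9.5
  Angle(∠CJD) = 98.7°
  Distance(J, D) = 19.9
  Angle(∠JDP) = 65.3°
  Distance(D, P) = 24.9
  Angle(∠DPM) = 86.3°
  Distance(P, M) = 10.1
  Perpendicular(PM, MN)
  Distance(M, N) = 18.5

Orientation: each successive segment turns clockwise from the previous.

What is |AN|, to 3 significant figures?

15.1

∠DPM = 86.3° gives PM at -162° from the x-axis; with |PM| = 10.1, M = (-7.50, -25.0). The perpendicularity gives MN at right angles to PM, so MN runs at 108°; with |MN| = 18.5, N = (-13.1, -7.37). Then |AN| = |N − A| = 15.1.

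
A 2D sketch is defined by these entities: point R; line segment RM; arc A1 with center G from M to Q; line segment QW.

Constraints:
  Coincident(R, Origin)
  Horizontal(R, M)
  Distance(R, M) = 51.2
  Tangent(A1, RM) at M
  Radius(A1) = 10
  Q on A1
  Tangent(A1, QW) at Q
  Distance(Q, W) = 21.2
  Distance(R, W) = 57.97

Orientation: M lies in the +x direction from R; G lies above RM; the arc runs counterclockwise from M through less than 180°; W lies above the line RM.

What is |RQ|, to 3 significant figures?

61.5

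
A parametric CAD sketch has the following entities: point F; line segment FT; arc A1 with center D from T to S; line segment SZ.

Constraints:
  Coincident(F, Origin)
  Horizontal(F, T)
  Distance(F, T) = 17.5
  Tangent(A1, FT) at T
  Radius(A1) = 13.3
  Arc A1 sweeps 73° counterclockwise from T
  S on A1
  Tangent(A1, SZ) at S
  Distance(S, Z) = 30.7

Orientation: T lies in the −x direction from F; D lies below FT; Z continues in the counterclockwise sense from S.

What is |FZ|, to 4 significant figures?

55.13

F is at the origin; F and T share the same y with |FT| = 17.5 and T on the −x side, so T = (-17.50, 0.000). Since A1 is tangent to FT there, DT ⟂ FT, so D = T + (0, -13.3) = (-17.50, -13.30). On A1, T sits at bearing 90° from D; a 73° counterclockwise sweep puts S at bearing 163°, so S = D + 13.3·(cos 163°, sin 163°) = (-30.22, -9.411). A1 meets SZ tangentially, so DS is at right angles to SZ, so SZ runs along (−sin 163°, cos 163°); with |SZ| = 30.7, Z = (-39.19, -38.77). Then |FZ| = |Z − F| = 55.13.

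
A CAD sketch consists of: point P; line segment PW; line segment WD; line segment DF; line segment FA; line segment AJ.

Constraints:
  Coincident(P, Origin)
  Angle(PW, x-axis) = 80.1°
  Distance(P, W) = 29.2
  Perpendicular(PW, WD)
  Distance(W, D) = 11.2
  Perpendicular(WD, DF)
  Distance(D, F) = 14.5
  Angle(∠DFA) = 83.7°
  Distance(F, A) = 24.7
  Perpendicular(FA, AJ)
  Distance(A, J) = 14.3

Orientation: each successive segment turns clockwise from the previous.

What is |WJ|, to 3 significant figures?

12.0

P is at the origin; PW runs at 80.1° with length 29.2, so W = (5.02, 28.8). The perpendicularity gives WD at right angles to PW, so WD runs at -9.90°; with |WD| = 11.2, D = (16.1, 26.8). The perpendicularity gives DF at right angles to WD, so DF runs at -99.9°; with |DF| = 14.5, F = (13.6, 12.6). ∠DFA = 83.7° gives FA at 164° from the x-axis; with |FA| = 24.7, A = (-10.2, 19.4). The perpendicularity gives AJ at right angles to FA, so AJ runs at 73.8°; with |AJ| = 14.3, J = (-6.17, 33.2). Then |WJ| = |J − W| = 12.0.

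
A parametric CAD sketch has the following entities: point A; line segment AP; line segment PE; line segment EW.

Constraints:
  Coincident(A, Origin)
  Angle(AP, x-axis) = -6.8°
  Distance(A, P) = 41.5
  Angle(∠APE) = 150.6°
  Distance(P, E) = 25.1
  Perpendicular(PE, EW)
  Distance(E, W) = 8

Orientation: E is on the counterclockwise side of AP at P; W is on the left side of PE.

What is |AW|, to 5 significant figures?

62.492

∠APE = 150.6°, so PE runs at -6.8° + (180° − 150.6°) = 22.600° from the x-axis; with |PE| = 25.1, E = P + 25.1·(cos 22.600°, sin 22.600°) = (64.381, 4.7320). PE is perpendicular to EW; with |EW| = 8.0 on the left of PE, W = E + 8.0·(-0.38430, 0.92321) = (61.306, 12.118). Then |AW| = |W − A| = 62.492.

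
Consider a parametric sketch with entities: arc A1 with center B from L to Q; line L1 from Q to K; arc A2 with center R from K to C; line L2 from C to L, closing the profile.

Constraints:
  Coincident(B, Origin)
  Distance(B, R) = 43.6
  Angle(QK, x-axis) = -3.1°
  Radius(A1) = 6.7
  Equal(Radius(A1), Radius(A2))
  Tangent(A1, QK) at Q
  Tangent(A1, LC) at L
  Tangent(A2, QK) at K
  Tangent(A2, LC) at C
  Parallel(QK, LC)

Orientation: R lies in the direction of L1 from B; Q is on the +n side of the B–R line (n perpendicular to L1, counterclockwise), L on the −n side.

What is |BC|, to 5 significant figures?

44.112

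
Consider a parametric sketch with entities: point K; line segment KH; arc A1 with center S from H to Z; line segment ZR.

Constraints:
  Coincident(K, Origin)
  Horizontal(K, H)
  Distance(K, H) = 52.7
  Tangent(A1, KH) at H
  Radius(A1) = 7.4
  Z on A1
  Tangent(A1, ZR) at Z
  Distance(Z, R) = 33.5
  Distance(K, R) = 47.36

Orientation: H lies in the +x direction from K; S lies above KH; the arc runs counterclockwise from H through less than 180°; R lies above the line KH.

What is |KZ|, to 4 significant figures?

58.97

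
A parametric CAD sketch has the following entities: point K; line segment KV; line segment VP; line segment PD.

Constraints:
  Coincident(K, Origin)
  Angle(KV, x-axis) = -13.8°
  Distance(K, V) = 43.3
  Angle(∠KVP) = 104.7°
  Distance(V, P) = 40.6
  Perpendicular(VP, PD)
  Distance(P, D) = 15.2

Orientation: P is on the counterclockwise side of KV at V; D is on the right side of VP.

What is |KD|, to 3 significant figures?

76.9

K is at the origin; KV runs at -13.8° with length 43.3, so V = 43.3·(cos -13.8°, sin -13.8°) = (42.1, -10.3). ∠KVP = 104.7°, so VP runs at -13.8° + (180° − 104.7°) = 61.5° from the x-axis; with |VP| = 40.6, P = V + 40.6·(cos 61.5°, sin 61.5°) = (61.4, 25.4). VP is perpendicular to PD; with |PD| = 15.2 on the right of VP, D = P + 15.2·(0.879, -0.477) = (74.8, 18.1). Then |KD| = |D − K| = 76.9.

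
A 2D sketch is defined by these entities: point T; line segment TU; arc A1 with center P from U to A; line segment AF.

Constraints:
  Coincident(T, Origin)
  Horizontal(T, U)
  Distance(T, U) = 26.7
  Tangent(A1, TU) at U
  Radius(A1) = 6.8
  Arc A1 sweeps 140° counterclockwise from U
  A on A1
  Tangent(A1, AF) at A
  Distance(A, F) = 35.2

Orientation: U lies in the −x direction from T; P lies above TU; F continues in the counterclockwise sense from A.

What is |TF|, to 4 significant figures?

60.25

T is at the origin; TU is horizontal with |TU| = 26.7 and U on the −x side, so U = (-26.70, 0.000). Tangency of A1 to TU means the radius PU is perpendicular to TU, so P = U + (0, 6.8) = (-26.70, 6.800). On A1, U sits at bearing -90° from P; a 140° counterclockwise sweep puts A at bearing 50°, so A = P + 6.8·(cos 50°, sin 50°) = (-22.33, 12.01). A1 meets AF tangentially, so PA is at right angles to AF, so AF runs along (−sin 50°, cos 50°); with |AF| = 35.2, F = (-49.29, 34.64). Then |TF| = |F − T| = 60.25.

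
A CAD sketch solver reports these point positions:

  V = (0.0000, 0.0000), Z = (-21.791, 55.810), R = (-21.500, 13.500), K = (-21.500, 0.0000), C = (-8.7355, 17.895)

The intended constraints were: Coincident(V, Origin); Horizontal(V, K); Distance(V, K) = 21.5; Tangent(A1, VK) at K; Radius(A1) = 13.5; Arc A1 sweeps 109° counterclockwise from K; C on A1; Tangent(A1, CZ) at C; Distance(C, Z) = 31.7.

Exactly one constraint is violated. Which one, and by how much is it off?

Distance(C, Z) = 31.7 — off by 8.40.

V = (0.00, 0.00) ✓; V.y = 0.00, K.y = 0.00 ✓; |VK| = 21.50 ✓; ∠(RK, KV) = 90.00° ✓; |RK| = 13.50 ✓; bearing(R→C) − bearing(R→K) = 109.0° ✓; |RC| = 13.50 ✓; ∠(RC, CZ) = 90.00° ✓; |CZ| = 40.10 ✗.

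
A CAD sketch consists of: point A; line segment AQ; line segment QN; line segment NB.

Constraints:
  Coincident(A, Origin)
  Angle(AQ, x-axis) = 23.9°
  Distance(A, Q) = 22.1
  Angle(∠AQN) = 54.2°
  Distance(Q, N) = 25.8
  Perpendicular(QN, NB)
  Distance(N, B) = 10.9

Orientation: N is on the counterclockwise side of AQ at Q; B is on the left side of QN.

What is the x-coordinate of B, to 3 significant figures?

-7.57

A is at the origin; AQ runs at 23.9° with length 22.1, so Q = 22.1·(cos 23.9°, sin 23.9°) = (20.2, 8.95). ∠AQN = 54.2°, so QN runs at 23.9° + (180° − 54.2°) = 150° from the x-axis; with |QN| = 25.8, N = Q + 25.8·(cos 150°, sin 150°) = (-2.07, 22.0). The perpendicularity gives NB at right angles to QN; with |NB| = 10.9 on the left of QN, B = N + 10.9·(-0.505, -0.863) = (-7.57, 12.6). So B.x = -7.57.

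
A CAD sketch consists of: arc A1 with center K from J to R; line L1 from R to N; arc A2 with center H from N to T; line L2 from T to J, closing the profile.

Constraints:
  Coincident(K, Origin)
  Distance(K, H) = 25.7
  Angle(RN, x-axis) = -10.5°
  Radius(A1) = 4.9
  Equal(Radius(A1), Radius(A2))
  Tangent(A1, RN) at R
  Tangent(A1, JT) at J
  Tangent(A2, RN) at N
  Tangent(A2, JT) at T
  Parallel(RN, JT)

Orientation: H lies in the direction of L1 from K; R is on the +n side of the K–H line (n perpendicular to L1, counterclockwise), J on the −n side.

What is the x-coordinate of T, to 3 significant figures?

24.4

Tangency of A1 to both parallel lines with radius 4.9 puts R and J at K ± 4.9·n: R = (0.893, 4.82), J = (-0.893, -4.82). Equal radii place N and T the same way about H: N = H + 4.9·n = (26.2, 0.134), T = H − 4.9·n = (24.4, -9.50). So T.x = 24.4.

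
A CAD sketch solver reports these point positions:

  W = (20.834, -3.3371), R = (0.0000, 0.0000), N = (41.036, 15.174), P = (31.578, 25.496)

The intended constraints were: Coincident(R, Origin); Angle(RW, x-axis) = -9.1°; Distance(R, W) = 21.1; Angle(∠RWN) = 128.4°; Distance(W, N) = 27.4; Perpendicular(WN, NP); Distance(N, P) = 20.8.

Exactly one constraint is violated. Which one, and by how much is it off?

Distance(N, P) = 20.8 — off by 6.80.

R = (0.00, 0.00) ✓; RW at -9.100° ✓; |RW| = 21.10 ✓; ∠RWN = 128.4° ✓; |WN| = 27.40 ✓; ∠(WN, NP) = 90.00° ✓; |NP| = 14.00 ✗.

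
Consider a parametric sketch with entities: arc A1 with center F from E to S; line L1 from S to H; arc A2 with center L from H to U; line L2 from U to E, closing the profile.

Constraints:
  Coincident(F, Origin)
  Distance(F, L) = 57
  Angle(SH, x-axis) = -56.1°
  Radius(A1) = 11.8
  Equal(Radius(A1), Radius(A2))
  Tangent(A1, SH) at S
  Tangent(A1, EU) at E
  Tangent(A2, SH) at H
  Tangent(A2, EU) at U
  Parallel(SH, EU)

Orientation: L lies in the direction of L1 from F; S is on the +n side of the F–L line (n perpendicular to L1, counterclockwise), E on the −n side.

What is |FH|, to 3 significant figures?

58.2

The slot axis is L1's direction at -56.1°, so u = (cos -56.1°, sin -56.1°) = (0.558, -0.830) and n = (−sin -56.1°, cos -56.1°) = (0.830, 0.558). F is at the origin and L lies 57.0 along u from F, so L = 57.0·u = (31.8, -47.3). Tangency of A1 to both parallel lines with radius 11.8 puts S and E at F ± 11.8·n: S = (9.79, 6.58), E = (-9.79, -6.58). Equal radii place H and U the same way about L: H = L + 11.8·n = (41.6, -40.7), U = L − 11.8·n = (22.0, -53.9). Then |FH| = |H − F| = 58.2.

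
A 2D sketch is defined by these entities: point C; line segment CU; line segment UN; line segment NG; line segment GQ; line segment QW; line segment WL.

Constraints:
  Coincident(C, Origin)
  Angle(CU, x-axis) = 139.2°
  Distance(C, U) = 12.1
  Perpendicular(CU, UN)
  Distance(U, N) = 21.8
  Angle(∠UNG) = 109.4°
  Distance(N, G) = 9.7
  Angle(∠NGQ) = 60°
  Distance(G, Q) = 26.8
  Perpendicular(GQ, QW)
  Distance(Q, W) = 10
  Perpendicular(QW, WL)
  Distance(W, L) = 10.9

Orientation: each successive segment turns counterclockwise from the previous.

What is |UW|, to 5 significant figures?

5.6339

C is at the origin; CU runs at 139.2° with length 12.1, so U = (-9.1596, 7.9064). The perpendicularity gives UN at right angles to CU, so UN runs at -130.80°; with |UN| = 21.8, N = (-23.404, -8.5961). ∠UNG = 109.4° gives NG at -60.200° from the x-axis; with |NG| = 9.7, G = (-18.584, -17.013). ∠NGQ = 60.0° gives GQ at 59.800° from the x-axis; with |GQ| = 26.8, Q = (-5.1026, 6.1491). GQ ⟂ QW, so QW runs at 149.80°; with |QW| = 10.0, W = (-13.745, 11.179). Then |UW| = |W − U| = 5.6339.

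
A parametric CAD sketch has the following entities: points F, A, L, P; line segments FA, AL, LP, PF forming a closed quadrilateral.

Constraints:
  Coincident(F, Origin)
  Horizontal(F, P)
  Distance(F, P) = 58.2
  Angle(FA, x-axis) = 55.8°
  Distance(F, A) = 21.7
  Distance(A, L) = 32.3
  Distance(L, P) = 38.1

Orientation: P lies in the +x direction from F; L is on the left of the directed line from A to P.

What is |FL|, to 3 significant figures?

52.6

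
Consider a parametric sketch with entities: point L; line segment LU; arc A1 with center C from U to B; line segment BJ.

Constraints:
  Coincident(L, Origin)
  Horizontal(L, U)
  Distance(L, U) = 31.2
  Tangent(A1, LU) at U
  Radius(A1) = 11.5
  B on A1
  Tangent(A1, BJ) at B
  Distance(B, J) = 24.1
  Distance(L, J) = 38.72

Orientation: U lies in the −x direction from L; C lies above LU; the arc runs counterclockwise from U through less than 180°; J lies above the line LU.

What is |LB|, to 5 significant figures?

22.354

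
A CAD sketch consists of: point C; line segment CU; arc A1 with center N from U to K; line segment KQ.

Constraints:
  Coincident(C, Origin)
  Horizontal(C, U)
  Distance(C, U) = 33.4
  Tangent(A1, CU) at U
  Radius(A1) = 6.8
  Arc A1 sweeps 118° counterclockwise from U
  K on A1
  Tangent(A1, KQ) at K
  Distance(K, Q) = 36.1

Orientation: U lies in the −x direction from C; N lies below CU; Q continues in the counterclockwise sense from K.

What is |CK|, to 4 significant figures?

40.65

A1 meets CU tangentially, so NU is at right angles to CU, so N = U + (0, -6.8) = (-33.40, -6.800). On A1, U sits at bearing 90° from N; a 118° counterclockwise sweep puts K at bearing 208°, so K = N + 6.8·(cos 208°, sin 208°) = (-39.40, -9.992). Then |CK| = |K − C| = 40.65.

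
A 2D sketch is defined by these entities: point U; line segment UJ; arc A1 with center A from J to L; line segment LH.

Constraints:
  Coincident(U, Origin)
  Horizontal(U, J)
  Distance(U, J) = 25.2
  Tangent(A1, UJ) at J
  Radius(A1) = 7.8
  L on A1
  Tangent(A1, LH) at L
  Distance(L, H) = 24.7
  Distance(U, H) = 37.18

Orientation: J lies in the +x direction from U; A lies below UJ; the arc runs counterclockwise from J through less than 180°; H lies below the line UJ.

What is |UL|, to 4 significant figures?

19.12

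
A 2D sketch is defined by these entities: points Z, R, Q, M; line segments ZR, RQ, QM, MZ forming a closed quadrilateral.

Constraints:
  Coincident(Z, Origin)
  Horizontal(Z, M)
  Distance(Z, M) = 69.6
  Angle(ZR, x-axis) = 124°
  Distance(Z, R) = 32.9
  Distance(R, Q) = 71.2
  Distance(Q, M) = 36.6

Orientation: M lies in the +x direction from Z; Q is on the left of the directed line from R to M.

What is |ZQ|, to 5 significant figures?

61.803

Checks: |RQ| = 71.20 ✓; |QM| = 36.60 ✓.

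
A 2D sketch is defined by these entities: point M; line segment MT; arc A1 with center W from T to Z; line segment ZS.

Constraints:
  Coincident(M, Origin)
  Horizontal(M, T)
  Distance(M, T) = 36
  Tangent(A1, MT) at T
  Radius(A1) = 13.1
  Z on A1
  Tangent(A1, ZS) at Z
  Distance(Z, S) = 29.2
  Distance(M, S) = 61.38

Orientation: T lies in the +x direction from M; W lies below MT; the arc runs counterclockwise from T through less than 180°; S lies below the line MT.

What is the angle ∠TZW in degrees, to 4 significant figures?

27.24°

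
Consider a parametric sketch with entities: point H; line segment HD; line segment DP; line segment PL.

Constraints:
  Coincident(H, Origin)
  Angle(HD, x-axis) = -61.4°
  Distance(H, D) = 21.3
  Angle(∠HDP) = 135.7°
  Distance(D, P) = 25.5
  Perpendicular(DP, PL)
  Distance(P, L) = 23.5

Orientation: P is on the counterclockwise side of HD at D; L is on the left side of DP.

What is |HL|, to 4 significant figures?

41.65

H is at the origin; HD runs at -61.4° with length 21.3, so D = 21.3·(cos -61.4°, sin -61.4°) = (10.20, -18.70). ∠HDP = 135.7°, so DP runs at -61.4° + (180° − 135.7°) = -17.10° from the x-axis; with |DP| = 25.5, P = D + 25.5·(cos -17.10°, sin -17.10°) = (34.57, -26.20). DP is perpendicular to PL; with |PL| = 23.5 on the left of DP, L = P + 23.5·(0.2940, 0.9558) = (41.48, -3.738). Then |HL| = |L − H| = 41.65.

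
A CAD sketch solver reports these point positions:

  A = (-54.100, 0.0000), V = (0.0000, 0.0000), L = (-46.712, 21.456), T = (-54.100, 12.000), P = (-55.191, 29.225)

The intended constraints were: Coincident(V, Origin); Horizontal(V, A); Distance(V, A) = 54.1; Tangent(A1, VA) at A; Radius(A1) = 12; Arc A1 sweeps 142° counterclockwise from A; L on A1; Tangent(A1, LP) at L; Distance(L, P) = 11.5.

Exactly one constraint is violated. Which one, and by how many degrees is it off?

Tangent(A1, LP) at L — off by 4.50°.

V = (0.00, 0.00) ✓; V.y = 0.00, A.y = 0.00 ✓; |VA| = 54.10 ✓; ∠(TA, AV) = 90.00° ✓; |TA| = 12.00 ✓; bearing(T→L) − bearing(T→A) = 142.0° ✓; |TL| = 12.00 ✓; ∠(TL, LP) = 94.50° ✗; |LP| = 11.50 ✓.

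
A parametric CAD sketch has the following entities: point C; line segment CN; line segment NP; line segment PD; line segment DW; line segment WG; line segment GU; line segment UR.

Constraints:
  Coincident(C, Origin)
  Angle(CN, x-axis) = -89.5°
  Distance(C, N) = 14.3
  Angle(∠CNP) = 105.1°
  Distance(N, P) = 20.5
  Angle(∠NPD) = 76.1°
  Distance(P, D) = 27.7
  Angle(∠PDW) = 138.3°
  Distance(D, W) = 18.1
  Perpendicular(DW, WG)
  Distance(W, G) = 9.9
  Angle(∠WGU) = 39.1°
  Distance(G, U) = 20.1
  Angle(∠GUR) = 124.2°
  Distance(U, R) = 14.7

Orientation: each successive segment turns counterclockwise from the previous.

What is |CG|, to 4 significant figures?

15.43

∠PDW = 138.3° gives DW at 131.0° from the x-axis; with |DW| = 18.1, W = (8.427, 21.89). DW ⟂ WG, so WG runs at -139.0°; with |WG| = 9.9, G = (0.9549, 15.40). Then |CG| = |G − C| = 15.43.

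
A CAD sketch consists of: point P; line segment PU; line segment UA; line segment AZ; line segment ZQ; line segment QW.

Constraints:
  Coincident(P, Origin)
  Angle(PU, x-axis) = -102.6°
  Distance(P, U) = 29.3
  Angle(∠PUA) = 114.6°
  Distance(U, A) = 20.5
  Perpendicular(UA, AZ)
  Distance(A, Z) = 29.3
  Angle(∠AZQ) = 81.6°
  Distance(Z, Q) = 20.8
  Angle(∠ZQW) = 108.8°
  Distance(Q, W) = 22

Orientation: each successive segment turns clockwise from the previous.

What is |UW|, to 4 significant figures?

6.145

P is at the origin; PU runs at -102.6° with length 29.3, so U = (-6.392, -28.59). ∠PUA = 114.6° gives UA at -168.0° from the x-axis; with |UA| = 20.5, A = (-26.44, -32.86). The perpendicularity gives AZ at right angles to UA, so AZ runs at 102.0°; with |AZ| = 29.3, Z = (-32.54, -4.197). ∠AZQ = 81.6° gives ZQ at 3.600° from the x-axis; with |ZQ| = 20.8, Q = (-11.78, -2.891). ∠ZQW = 108.8° gives QW at -67.60° from the x-axis; with |QW| = 22.0, W = (-3.393, -23.23). Then |UW| = |W − U| = 6.145.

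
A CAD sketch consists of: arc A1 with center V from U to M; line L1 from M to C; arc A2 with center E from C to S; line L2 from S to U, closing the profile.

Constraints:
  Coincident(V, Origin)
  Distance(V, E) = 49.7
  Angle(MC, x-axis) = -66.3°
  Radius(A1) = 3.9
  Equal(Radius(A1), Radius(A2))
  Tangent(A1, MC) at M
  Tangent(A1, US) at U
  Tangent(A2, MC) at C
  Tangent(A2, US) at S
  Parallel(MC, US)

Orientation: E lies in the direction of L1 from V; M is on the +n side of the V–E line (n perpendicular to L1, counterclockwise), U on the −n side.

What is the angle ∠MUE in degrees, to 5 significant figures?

85.513°

V is at the origin and E lies 49.7 along u from V, so E = 49.7·u = (19.977, -45.508). Tangency of A1 to both parallel lines with radius 3.9 puts M and U at V ± 3.9·n: M = (3.5711, 1.5676), U = (-3.5711, -1.5676). Then cos ∠MUE = UM·UE / (|UM||UE|), giving 85.513°.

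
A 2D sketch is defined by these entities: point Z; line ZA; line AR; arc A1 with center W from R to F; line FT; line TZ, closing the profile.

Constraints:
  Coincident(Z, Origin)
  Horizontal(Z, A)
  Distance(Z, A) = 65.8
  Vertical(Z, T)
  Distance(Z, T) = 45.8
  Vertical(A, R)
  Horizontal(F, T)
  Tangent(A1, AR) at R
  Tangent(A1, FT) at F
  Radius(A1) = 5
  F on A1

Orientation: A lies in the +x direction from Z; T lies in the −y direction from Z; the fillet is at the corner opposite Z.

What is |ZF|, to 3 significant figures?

76.1

Z is at the origin; ZA is horizontal with |ZA| = 65.8 and A on the +x side, so A = (65.8, 0.00). Z and T share the same x with |ZT| = 45.8 and T on the −y side, so T = (0.00, -45.8). The virtual corner opposite Z is at (65.8, -45.8). The tangent condition forces WR to be normal to AR and tangency of A1 to FT means the radius WF is perpendicular to FT, with radius 5.0, so the center W sits 5.0 in from both sides at W = (60.8, -40.8). That places the tangent points at R = (65.8, -40.8) on AR and F = (60.8, -45.8) on FT. Then |ZF| = |F − Z| = 76.1.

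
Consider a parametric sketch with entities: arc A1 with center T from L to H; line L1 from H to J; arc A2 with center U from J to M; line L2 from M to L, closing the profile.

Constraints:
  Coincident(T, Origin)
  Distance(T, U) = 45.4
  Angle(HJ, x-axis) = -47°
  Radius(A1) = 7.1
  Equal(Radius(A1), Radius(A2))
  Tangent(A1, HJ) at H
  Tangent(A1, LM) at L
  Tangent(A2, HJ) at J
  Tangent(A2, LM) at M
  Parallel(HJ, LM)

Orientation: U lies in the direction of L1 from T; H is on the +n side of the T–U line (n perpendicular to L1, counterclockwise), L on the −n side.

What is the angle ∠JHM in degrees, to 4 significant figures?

17.37°

Tangency of A1 to both parallel lines with radius 7.1 puts H and L at T ± 7.1·n: H = (5.193, 4.842), L = (-5.193, -4.842). Equal radii place J and M the same way about U: J = U + 7.1·n = (36.16, -28.36), M = U − 7.1·n = (25.77, -38.05). Then cos ∠JHM = HJ·HM / (|HJ||HM|), giving 17.37°.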